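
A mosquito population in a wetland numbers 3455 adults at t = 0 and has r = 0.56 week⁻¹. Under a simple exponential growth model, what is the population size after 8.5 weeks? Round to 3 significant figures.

N(t) = N₀·e^(rt) = 3455 × e^(0.56×8.5) = 3455 × e^4.76.
e^4.76 ≈ 116.75, so N ≈ 3455 × 116.75 = 403357.

403000 adults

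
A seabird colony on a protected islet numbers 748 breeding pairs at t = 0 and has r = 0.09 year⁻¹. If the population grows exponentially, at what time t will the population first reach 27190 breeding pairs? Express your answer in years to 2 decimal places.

39.92 years

Set N₀·e^(rt) = 27190: e^(0.09·t) = 27190/748 = 36.35.
0.09·t = ln(36.35) = 3.5932, so t = 3.5932/0.09 = 39.924.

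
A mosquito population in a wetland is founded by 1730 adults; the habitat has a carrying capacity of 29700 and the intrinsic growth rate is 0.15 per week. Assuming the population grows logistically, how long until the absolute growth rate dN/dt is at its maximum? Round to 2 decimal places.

Logistic growth is fastest at N = K/2 = 14850.
A = (K − N₀)/N₀ = 16.168. Set K/(1 + A·e^(−rt)) = K/2 → A·e^(−rt) = 1.
e^(−0.15t) = 1/16.168 = 0.061852, so t = ln(16.168)/0.15 = 2.783/0.15 = 18.553.

18.55 weeks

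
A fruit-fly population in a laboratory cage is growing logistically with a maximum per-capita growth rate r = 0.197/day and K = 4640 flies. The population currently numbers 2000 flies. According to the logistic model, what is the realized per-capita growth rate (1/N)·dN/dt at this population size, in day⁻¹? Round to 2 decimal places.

(1/N)·dN/dt = r(1 − N/K) = 0.197 × (1 − 2000/4640).
= 0.197 × 0.56897 = 0.11209.

0.11 per day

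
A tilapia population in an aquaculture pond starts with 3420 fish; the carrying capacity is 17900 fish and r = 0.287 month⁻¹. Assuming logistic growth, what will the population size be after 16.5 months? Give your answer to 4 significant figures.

A = (K − N₀)/N₀ = (17900 − 3420)/3420 = 4.2339.
N(t) = K/(1 + A·e^(−rt)) = 17900/(1 + 4.2339×e^(−0.287×16.5)).
e^(−4.736) = 0.0087781; denominator = 1 + 4.2339×0.0087781 = 1.0372.
N = 17900/1.0372 = 17258.6.

17260 fish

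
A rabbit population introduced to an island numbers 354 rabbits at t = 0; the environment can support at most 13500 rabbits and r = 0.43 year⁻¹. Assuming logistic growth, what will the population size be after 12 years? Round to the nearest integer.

11127 rabbits

A = (K − N₀)/N₀ = (13500 − 354)/354 = 37.136.
N(t) = K/(1 + A·e^(−rt)) = 13500/(1 + 37.136×e^(−0.43×12)).
e^(−5.16) = 0.0057417; denominator = 1 + 37.136×0.0057417 = 1.2132.
N = 13500/1.2132 = 11127.4.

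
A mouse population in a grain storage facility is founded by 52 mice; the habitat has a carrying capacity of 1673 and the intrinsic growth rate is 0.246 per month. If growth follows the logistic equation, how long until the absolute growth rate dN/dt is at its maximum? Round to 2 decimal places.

13.98 months

Logistic growth is fastest at N = K/2 = 836.5.
A = (K − N₀)/N₀ = 31.173. Set K/(1 + A·e^(−rt)) = K/2 → A·e^(−rt) = 1.
e^(−0.246t) = 1/31.173 = 0.032079, so t = ln(31.173)/0.246 = 3.4396/0.246 = 13.982.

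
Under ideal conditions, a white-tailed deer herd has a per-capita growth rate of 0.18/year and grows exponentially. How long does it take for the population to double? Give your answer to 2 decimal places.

Doubling time t_d = ln(2)/r = 0.6931/0.18 = 3.8508.

3.85 years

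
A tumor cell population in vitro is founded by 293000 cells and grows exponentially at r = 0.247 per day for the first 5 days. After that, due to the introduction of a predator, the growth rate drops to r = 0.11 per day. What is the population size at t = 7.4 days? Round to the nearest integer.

Phase 1: N(5) = 293000·e^(0.247×5) = 293000·e^1.235 = 1.007445×10^6.
Phase 2 runs for 7.4 − 5 = 2.4 days at r = 0.11.
N(7.4) = 1.007445×10^6·e^(0.11×2.4) = 1.007445×10^6·e^0.264 = 1.311822×10^6.

1311822 cells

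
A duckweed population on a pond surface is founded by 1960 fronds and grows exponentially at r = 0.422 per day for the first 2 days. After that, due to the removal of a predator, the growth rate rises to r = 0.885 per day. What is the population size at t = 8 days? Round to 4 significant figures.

922400 fronds

Phase 1: N(2) = 1960·e^(0.422×2) = 1960·e^0.844 = 4558.28.
Phase 2 runs for 8 − 2 = 6 days at r = 0.885.
N(8) = 4558.28·e^(0.885×6) = 4558.28·e^5.31 = 922368.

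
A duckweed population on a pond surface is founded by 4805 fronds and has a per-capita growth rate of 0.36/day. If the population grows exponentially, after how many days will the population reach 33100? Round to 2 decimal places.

5.36 days

Set N₀·e^(rt) = 33100: e^(0.36·t) = 33100/4805 = 6.8887.
0.36·t = ln(6.8887) = 1.9299, so t = 1.9299/0.36 = 5.3608.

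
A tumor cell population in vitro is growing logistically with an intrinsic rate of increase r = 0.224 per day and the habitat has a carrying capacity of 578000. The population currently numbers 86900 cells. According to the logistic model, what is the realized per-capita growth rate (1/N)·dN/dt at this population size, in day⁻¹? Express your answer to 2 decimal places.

(1/N)·dN/dt = r(1 − N/K) = 0.224 × (1 − 86900/578000).
= 0.224 × 0.84965 = 0.19032.

0.19 per day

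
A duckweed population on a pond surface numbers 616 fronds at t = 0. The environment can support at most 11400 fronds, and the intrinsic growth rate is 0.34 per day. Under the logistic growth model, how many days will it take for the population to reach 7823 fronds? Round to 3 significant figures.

A = (K − N₀)/N₀ = (11400 − 616)/616 = 17.506.
Solve 11400/(1 + 17.506·e^(−0.34t)) = 7823: 1 + 17.506·e^(−0.34t) = 1.4572, so e^(−0.34t) = 0.0261184.
−0.34·t = ln(0.0261184) = -3.6451, so t = 3.6451/0.34 = 10.721.

10.7 days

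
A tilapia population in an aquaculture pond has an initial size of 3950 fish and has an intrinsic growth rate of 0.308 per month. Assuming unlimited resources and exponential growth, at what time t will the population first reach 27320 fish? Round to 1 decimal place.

Set N₀·e^(rt) = 27320: e^(0.308·t) = 27320/3950 = 6.9165.
0.308·t = ln(6.9165) = 1.9339, so t = 1.9339/0.308 = 6.2789.

6.3 months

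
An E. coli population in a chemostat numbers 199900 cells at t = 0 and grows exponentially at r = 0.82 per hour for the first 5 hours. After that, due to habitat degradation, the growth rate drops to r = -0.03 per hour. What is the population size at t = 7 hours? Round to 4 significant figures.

11360000 cells

Phase 1: N(5) = 199900·e^(0.82×5) = 199900·e^4.1 = 1.206202×10^7.
Phase 2 runs for 7 − 5 = 2 hours at r = -0.03.
N(7) = 1.206202×10^7·e^(-0.03×2) = 1.206202×10^7·e^-0.06 = 1.135959×10^7.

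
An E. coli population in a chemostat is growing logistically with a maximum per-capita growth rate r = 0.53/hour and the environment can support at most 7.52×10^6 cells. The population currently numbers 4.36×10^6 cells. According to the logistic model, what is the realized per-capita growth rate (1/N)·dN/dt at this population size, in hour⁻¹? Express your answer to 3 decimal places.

(1/N)·dN/dt = r(1 − N/K) = 0.53 × (1 − 4.36×10^6/7.52×10^6).
= 0.53 × 0.42021 = 0.22271.

0.223 per hour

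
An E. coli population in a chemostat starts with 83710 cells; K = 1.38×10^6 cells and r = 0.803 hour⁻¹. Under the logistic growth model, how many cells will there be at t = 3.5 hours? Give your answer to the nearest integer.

714346 cells

A = (K − N₀)/N₀ = (1.38×10^6 − 83710)/83710 = 15.485.
N(t) = K/(1 + A·e^(−rt)) = 1.38×10^6/(1 + 15.485×e^(−0.803×3.5)).
e^(−2.811) = 0.060175; denominator = 1 + 15.485×0.060175 = 1.9318.
N = 1.38×10^6/1.9318 = 714346.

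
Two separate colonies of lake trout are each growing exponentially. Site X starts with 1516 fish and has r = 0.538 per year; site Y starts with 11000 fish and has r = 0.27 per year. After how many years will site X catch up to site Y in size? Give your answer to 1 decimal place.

7.4 years

Set 1516·e^(0.538t) = 11000·e^(0.27t).
e^((0.538 − 0.27)t) = 11000/1516 → e^(0.268·t) = 7.2559.
0.268·t = ln(7.2559) = 1.9818, so t = 1.9818/0.268 = 7.3949.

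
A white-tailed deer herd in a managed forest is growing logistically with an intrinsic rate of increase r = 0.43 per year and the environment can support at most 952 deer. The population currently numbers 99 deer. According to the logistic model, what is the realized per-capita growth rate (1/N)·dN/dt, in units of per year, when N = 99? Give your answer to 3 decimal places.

0.385 per year

(1/N)·dN/dt = r(1 − N/K) = 0.43 × (1 − 99/952).
= 0.43 × 0.89601 = 0.38528.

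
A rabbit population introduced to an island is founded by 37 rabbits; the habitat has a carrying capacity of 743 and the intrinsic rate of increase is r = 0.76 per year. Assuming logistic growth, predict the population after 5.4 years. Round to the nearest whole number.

565 rabbits

A = (K − N₀)/N₀ = (743 − 37)/37 = 19.081.
N(t) = K/(1 + A·e^(−rt)) = 743/(1 + 19.081×e^(−0.76×5.4)).
e^(−4.104) = 0.016507; denominator = 1 + 19.081×0.016507 = 1.315.
N = 743/1.315 = 565.035.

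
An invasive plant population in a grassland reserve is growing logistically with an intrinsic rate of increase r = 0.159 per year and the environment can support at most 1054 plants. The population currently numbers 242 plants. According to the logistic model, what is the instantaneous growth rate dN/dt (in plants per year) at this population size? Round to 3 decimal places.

29.643 plants per year

dN/dt = rN(1 − N/K) = 0.159 × 242 × (1 − 242/1054).
1 − 242/1054 = 0.7704; dN/dt = 0.159 × 242 × 0.7704 = 29.643.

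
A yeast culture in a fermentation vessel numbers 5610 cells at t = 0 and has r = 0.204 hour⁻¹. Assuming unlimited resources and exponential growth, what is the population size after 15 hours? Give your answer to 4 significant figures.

N(t) = N₀·e^(rt) = 5610 × e^(0.204×15) = 5610 × e^3.06.
e^3.06 ≈ 21.328, so N ≈ 5610 × 21.328 = 119648.

119600 cells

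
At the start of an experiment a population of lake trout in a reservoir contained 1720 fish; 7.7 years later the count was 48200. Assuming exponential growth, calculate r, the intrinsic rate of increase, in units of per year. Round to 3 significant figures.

0.433 per year

From N(t) = N₀·e^(rt): e^(r·7.7) = 48200/1720 = 28.023.
r·7.7 = ln(28.023) = 3.333, so r = 3.333/7.7 = 0.43286.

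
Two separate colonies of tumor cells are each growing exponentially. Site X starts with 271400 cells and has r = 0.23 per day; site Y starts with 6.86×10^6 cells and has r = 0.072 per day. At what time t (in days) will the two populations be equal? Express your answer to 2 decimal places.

Set 271400·e^(0.23t) = 6.86×10^6·e^(0.072t).
e^((0.23 − 0.072)t) = 6.86×10^6/271400 → e^(0.158·t) = 25.276.
0.158·t = ln(25.276) = 3.2299, so t = 3.2299/0.158 = 20.442.

20.44 days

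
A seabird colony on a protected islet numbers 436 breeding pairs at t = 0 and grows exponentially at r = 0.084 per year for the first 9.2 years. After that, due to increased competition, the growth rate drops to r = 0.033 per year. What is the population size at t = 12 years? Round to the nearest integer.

1036 breeding pairs

Phase 1: N(9.2) = 436·e^(0.084×9.2) = 436·e^0.7728 = 944.298.
Phase 2 runs for 12 − 9.2 = 2.8 years at r = 0.033.
N(12) = 944.298·e^(0.033×2.8) = 944.298·e^0.0924 = 1035.71.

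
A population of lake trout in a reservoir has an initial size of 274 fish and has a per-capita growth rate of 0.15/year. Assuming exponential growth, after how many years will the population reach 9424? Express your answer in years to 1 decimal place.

23.6 years

Set N₀·e^(rt) = 9424: e^(0.15·t) = 9424/274 = 34.394.
0.15·t = ln(34.394) = 3.5379, so t = 3.5379/0.15 = 23.586.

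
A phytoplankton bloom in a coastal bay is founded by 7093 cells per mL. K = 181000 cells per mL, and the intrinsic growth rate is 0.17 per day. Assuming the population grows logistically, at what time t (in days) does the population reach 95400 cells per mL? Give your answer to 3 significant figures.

A = (K − N₀)/N₀ = (181000 − 7093)/7093 = 24.518.
Solve 181000/(1 + 24.518·e^(−0.17t)) = 95400: 1 + 24.518·e^(−0.17t) = 1.8973, so e^(−0.17t) = 0.0365964.
−0.17·t = ln(0.0365964) = -3.3078, so t = 3.3078/0.17 = 19.458.

19.5 days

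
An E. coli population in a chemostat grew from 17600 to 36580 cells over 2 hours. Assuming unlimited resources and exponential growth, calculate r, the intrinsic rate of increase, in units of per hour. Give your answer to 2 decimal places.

From N(t) = N₀·e^(rt): e^(r·2) = 36580/17600 = 2.0784.
r·2 = ln(2.0784) = 0.7316, so r = 0.7316/2 = 0.3658.

0.37 per hour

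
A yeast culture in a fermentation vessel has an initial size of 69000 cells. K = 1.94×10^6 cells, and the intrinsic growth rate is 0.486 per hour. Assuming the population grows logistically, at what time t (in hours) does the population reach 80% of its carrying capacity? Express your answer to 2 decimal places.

9.64 hours

A = (K − N₀)/N₀ = (1.94×10^6 − 69000)/69000 = 27.116.
Solve 1.94×10^6/(1 + 27.116·e^(−0.486t)) = 1.552×10^6: 1 + 27.116·e^(−0.486t) = 1.25, so e^(−0.486t) = 0.00921967.
−0.486·t = ln(0.00921967) = -4.6864, so t = 4.6864/0.486 = 9.6428.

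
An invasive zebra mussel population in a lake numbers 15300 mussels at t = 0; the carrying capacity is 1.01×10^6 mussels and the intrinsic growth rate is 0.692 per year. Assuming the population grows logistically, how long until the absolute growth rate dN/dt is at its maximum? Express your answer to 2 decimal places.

6.03 years

Logistic growth is fastest at N = K/2 = 505000.
A = (K − N₀)/N₀ = 65.013. Set K/(1 + A·e^(−rt)) = K/2 → A·e^(−rt) = 1.
e^(−0.692t) = 1/65.013 = 0.0153815, so t = ln(65.013)/0.692 = 4.1746/0.692 = 6.0326.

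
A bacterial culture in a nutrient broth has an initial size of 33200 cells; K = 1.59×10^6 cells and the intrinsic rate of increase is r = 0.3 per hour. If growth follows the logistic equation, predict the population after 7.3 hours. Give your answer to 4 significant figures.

254500 cells

A = (K − N₀)/N₀ = (1.59×10^6 − 33200)/33200 = 46.892.
N(t) = K/(1 + A·e^(−rt)) = 1.59×10^6/(1 + 46.892×e^(−0.3×7.3)).
e^(−2.19) = 0.11192; denominator = 1 + 46.892×0.11192 = 6.248.
N = 1.59×10^6/6.248 = 254483.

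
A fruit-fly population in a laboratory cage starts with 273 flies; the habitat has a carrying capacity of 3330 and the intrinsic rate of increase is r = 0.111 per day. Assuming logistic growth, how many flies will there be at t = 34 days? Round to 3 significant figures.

A = (K − N₀)/N₀ = (3330 − 273)/273 = 11.198.
N(t) = K/(1 + A·e^(−rt)) = 3330/(1 + 11.198×e^(−0.111×34)).
e^(−3.774) = 0.02296; denominator = 1 + 11.198×0.02296 = 1.2571.
N = 3330/1.2571 = 2648.95.

2650 flies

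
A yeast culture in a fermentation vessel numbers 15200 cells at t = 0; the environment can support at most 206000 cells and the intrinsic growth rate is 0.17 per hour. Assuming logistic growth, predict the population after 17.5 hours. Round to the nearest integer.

125550 cells

A = (K − N₀)/N₀ = (206000 − 15200)/15200 = 12.553.
N(t) = K/(1 + A·e^(−rt)) = 206000/(1 + 12.553×e^(−0.17×17.5)).
e^(−2.975) = 0.051047; denominator = 1 + 12.553×0.051047 = 1.6408.
N = 206000/1.6408 = 125550.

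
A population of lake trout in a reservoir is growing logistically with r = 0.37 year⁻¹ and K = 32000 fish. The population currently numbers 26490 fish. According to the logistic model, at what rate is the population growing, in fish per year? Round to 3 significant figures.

dN/dt = rN(1 − N/K) = 0.37 × 26490 × (1 − 26490/32000).
1 − 26490/32000 = 0.17219; dN/dt = 0.37 × 26490 × 0.17219 = 1687.7.

1690 fish per year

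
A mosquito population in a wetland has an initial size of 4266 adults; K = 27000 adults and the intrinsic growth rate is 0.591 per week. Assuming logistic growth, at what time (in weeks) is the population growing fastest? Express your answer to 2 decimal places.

2.83 weeks

Logistic growth is fastest at N = K/2 = 13500.
A = (K − N₀)/N₀ = 5.3291. Set K/(1 + A·e^(−rt)) = K/2 → A·e^(−rt) = 1.
e^(−0.591t) = 1/5.3291 = 0.187648, so t = ln(5.3291)/0.591 = 1.6732/0.591 = 2.8311.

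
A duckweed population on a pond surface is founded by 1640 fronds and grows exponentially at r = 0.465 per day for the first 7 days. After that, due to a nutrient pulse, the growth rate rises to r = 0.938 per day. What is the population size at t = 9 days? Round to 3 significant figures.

Phase 1: N(7) = 1640·e^(0.465×7) = 1640·e^3.255 = 42508.2.
Phase 2 runs for 9 − 7 = 2 days at r = 0.938.
N(9) = 42508.2·e^(0.938×2) = 42508.2·e^1.876 = 277465.

277000 fronds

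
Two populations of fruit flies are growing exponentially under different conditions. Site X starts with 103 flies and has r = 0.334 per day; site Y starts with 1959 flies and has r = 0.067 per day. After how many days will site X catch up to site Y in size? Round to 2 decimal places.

Set 103·e^(0.334t) = 1959·e^(0.067t).
e^((0.334 − 0.067)t) = 1959/103 → e^(0.267·t) = 19.019.
0.267·t = ln(19.019) = 2.9455, so t = 2.9455/0.267 = 11.032.

11.03 days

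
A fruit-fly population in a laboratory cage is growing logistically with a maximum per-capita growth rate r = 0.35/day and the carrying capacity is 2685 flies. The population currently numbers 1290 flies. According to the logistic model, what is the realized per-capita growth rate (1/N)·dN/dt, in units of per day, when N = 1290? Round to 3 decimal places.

0.182 per day

(1/N)·dN/dt = r(1 − N/K) = 0.35 × (1 − 1290/2685).
= 0.35 × 0.51955 = 0.18184.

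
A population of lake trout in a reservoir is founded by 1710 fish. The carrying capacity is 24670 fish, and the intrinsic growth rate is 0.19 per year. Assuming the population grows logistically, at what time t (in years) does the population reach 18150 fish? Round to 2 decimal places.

A = (K − N₀)/N₀ = (24670 − 1710)/1710 = 13.427.
Solve 24670/(1 + 13.427·e^(−0.19t)) = 18150: 1 + 13.427·e^(−0.19t) = 1.3592, so e^(−0.19t) = 0.0267544.
−0.19·t = ln(0.0267544) = -3.6211, so t = 3.6211/0.19 = 19.058.

19.06 years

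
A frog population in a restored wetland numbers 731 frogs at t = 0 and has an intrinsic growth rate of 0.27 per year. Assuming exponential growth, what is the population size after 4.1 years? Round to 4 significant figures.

2211 frogs

N(t) = N₀·e^(rt) = 731 × e^(0.27×4.1) = 731 × e^1.107.
e^1.107 ≈ 3.0253, so N ≈ 731 × 3.0253 = 2211.47.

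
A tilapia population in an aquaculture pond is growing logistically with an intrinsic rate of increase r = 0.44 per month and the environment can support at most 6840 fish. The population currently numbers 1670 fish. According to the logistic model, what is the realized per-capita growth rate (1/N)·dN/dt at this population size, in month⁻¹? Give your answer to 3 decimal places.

0.333 per month

(1/N)·dN/dt = r(1 − N/K) = 0.44 × (1 − 1670/6840).
= 0.44 × 0.75585 = 0.33257.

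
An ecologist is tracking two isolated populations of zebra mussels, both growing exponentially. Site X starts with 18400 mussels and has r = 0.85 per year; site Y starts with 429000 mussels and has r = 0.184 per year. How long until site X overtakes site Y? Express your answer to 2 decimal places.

4.73 years

Set 18400·e^(0.85t) = 429000·e^(0.184t).
e^((0.85 − 0.184)t) = 429000/18400 → e^(0.666·t) = 23.315.
0.666·t = ln(23.315) = 3.1491, so t = 3.1491/0.666 = 4.7284.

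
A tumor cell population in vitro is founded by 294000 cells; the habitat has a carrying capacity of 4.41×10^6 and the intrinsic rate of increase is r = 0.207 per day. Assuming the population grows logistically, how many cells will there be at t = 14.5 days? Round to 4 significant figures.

A = (K − N₀)/N₀ = (4.41×10^6 − 294000)/294000 = 14.
N(t) = K/(1 + A·e^(−rt)) = 4.41×10^6/(1 + 14×e^(−0.207×14.5)).
e^(−3.002) = 0.049712; denominator = 1 + 14×0.049712 = 1.696.
N = 4.41×10^6/1.696 = 2.600275×10^6.

2600000 cells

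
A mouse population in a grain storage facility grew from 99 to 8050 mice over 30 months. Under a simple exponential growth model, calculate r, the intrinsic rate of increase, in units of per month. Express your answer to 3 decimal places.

From N(t) = N₀·e^(rt): e^(r·30) = 8050/99 = 81.313.
r·30 = ln(81.313) = 4.3983, so r = 4.3983/30 = 0.14661.

0.147 per month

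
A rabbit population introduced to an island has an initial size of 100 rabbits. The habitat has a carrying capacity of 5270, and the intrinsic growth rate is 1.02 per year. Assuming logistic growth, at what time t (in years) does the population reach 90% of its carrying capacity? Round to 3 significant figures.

6.02 years

A = (K − N₀)/N₀ = (5270 − 100)/100 = 51.7.
Solve 5270/(1 + 51.7·e^(−1.02t)) = 4743: 1 + 51.7·e^(−1.02t) = 1.1111, so e^(−1.02t) = 0.00214915.
−1.02·t = ln(0.00214915) = -6.1427, so t = 6.1427/1.02 = 6.0222.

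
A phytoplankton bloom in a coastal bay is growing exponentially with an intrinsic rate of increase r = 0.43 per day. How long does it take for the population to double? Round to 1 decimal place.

1.6 days

Doubling time t_d = ln(2)/r = 0.6931/0.43 = 1.612.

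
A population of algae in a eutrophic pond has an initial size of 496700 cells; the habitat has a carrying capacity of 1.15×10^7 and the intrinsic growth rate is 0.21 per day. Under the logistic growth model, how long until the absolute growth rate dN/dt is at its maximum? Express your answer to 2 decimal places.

Logistic growth is fastest at N = K/2 = 5.75×10^6.
A = (K − N₀)/N₀ = 22.153. Set K/(1 + A·e^(−rt)) = K/2 → A·e^(−rt) = 1.
e^(−0.21t) = 1/22.153 = 0.045141, so t = ln(22.153)/0.21 = 3.098/0.21 = 14.752.

14.75 days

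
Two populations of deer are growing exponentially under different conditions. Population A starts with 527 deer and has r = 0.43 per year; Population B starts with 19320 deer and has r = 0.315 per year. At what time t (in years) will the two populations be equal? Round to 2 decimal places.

31.32 years

Set 527·e^(0.43t) = 19320·e^(0.315t).
e^((0.43 − 0.315)t) = 19320/527 → e^(0.115·t) = 36.66.
0.115·t = ln(36.66) = 3.6017, so t = 3.6017/0.115 = 31.319.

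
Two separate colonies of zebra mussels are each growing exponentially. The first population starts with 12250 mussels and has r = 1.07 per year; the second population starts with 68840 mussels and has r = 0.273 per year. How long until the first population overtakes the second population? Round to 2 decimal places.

2.17 years

Set 12250·e^(1.07t) = 68840·e^(0.273t).
e^((1.07 − 0.273)t) = 68840/12250 → e^(0.797·t) = 5.6196.
0.797·t = ln(5.6196) = 1.7263, so t = 1.7263/0.797 = 2.1659.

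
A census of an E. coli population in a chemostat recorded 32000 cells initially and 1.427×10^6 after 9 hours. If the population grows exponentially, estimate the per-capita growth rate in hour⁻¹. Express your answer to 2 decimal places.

From N(t) = N₀·e^(rt): e^(r·9) = 1.427×10^6/32000 = 44.594.
r·9 = ln(44.594) = 3.7976, so r = 3.7976/9 = 0.42195.

0.42 per hour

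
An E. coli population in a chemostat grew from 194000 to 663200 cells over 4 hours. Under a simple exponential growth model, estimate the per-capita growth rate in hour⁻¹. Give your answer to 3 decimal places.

From N(t) = N₀·e^(rt): e^(r·4) = 663200/194000 = 3.4186.
r·4 = ln(3.4186) = 1.2292, so r = 1.2292/4 = 0.3073.

0.307 per hour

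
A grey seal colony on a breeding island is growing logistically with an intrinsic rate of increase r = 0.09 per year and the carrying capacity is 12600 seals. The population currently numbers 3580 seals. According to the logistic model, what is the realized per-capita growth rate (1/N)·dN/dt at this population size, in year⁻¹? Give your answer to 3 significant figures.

(1/N)·dN/dt = r(1 − N/K) = 0.09 × (1 − 3580/12600).
= 0.09 × 0.71587 = 0.064429.

0.0644 per year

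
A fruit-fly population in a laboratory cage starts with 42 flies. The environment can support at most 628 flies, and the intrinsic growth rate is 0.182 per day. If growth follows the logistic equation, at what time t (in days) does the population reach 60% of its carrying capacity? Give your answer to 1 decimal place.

16.7 days

A = (K − N₀)/N₀ = (628 − 42)/42 = 13.952.
Solve 628/(1 + 13.952·e^(−0.182t)) = 376.8: 1 + 13.952·e^(−0.182t) = 1.6667, so e^(−0.182t) = 0.0477816.
−0.182·t = ln(0.0477816) = -3.0411, so t = 3.0411/0.182 = 16.709.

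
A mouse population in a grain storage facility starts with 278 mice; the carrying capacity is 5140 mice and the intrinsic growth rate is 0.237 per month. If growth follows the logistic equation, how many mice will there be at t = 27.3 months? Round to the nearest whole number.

5004 mice

A = (K − N₀)/N₀ = (5140 − 278)/278 = 17.489.
N(t) = K/(1 + A·e^(−rt)) = 5140/(1 + 17.489×e^(−0.237×27.3)).
e^(−6.47) = 0.0015491; denominator = 1 + 17.489×0.0015491 = 1.0271.
N = 5140/1.0271 = 5004.42.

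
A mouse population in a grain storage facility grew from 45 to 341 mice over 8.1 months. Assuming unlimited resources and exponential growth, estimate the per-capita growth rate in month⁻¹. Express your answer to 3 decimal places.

From N(t) = N₀·e^(rt): e^(r·8.1) = 341/45 = 7.5778.
r·8.1 = ln(7.5778) = 2.0252, so r = 2.0252/8.1 = 0.25003.

0.250 per month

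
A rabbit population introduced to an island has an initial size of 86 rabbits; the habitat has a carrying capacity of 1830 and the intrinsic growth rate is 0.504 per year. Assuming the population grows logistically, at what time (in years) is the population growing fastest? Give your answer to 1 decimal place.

Logistic growth is fastest at N = K/2 = 915.
A = (K − N₀)/N₀ = 20.279. Set K/(1 + A·e^(−rt)) = K/2 → A·e^(−rt) = 1.
e^(−0.504t) = 1/20.279 = 0.0493119, so t = ln(20.279)/0.504 = 3.0096/0.504 = 5.9714.

6.0 years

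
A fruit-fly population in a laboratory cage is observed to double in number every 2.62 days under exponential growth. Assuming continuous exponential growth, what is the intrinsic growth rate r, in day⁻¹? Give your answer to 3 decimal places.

r = ln(2)/t_d = 0.6931/2.62 = 0.26456.

0.265 per day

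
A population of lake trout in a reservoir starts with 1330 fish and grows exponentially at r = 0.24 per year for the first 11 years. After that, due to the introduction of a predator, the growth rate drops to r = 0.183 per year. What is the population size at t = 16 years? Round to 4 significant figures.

Phase 1: N(11) = 1330·e^(0.24×11) = 1330·e^2.64 = 18637.6.
Phase 2 runs for 16 − 11 = 5 years at r = 0.183.
N(16) = 18637.6·e^(0.183×5) = 18637.6·e^0.915 = 46533.8.

46530 fish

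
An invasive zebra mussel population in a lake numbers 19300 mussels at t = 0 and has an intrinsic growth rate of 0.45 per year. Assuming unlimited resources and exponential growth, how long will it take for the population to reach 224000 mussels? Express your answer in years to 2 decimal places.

Set N₀·e^(rt) = 224000: e^(0.45·t) = 224000/19300 = 11.606.
0.45·t = ln(11.606) = 2.4515, so t = 2.4515/0.45 = 5.4479.

5.45 years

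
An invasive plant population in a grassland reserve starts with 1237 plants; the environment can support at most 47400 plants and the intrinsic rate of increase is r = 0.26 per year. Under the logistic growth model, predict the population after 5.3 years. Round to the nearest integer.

4554 plants

A = (K − N₀)/N₀ = (47400 − 1237)/1237 = 37.319.
N(t) = K/(1 + A·e^(−rt)) = 47400/(1 + 37.319×e^(−0.26×5.3)).
e^(−1.378) = 0.25208; denominator = 1 + 37.319×0.25208 = 10.407.
N = 47400/10.407 = 4554.48.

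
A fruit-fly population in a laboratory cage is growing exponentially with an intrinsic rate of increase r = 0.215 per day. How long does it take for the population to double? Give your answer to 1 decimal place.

Doubling time t_d = ln(2)/r = 0.6931/0.215 = 3.2239.

3.2 days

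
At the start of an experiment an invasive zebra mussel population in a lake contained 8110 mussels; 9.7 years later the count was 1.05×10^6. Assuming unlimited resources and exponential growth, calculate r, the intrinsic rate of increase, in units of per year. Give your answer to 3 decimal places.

0.501 per year

From N(t) = N₀·e^(rt): e^(r·9.7) = 1.05×10^6/8110 = 129.47.
r·9.7 = ln(129.47) = 4.8634, so r = 4.8634/9.7 = 0.50139.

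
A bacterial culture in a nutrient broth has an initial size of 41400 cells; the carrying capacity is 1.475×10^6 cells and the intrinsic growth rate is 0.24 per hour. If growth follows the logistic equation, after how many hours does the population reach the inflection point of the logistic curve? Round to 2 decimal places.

14.77 hours

Logistic growth is fastest at N = K/2 = 737500.
A = (K − N₀)/N₀ = 34.628. Set K/(1 + A·e^(−rt)) = K/2 → A·e^(−rt) = 1.
e^(−0.24t) = 1/34.628 = 0.0288783, so t = ln(34.628)/0.24 = 3.5447/0.24 = 14.769.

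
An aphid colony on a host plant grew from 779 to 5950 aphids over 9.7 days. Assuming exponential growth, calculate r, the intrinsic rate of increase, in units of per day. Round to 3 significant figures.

0.210 per day

From N(t) = N₀·e^(rt): e^(r·9.7) = 5950/779 = 7.638.
r·9.7 = ln(7.638) = 2.0331, so r = 2.0331/9.7 = 0.2096.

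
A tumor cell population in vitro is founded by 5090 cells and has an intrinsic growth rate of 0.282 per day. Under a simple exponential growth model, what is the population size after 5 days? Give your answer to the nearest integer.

20848 cells

N(t) = N₀·e^(rt) = 5090 × e^(0.282×5) = 5090 × e^1.41.
e^1.41 ≈ 4.096, so N ≈ 5090 × 4.096 = 20848.4.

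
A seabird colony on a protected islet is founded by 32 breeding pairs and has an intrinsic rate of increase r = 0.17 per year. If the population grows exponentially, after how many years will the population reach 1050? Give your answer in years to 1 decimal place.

20.5 years

Set N₀·e^(rt) = 1050: e^(0.17·t) = 1050/32 = 32.812.
0.17·t = ln(32.812) = 3.4908, so t = 3.4908/0.17 = 20.534.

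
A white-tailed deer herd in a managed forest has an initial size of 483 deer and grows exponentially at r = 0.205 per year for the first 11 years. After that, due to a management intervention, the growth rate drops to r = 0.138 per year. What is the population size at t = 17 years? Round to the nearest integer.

Phase 1: N(11) = 483·e^(0.205×11) = 483·e^2.255 = 4605.55.
Phase 2 runs for 17 − 11 = 6 years at r = 0.138.
N(17) = 4605.55·e^(0.138×6) = 4605.55·e^0.828 = 10540.9.

10541 deer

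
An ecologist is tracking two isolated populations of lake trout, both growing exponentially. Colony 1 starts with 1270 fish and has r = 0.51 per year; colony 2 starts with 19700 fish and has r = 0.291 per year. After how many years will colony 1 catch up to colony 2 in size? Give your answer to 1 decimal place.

12.5 years

Set 1270·e^(0.51t) = 19700·e^(0.291t).
e^((0.51 − 0.291)t) = 19700/1270 → e^(0.219·t) = 15.512.
0.219·t = ln(15.512) = 2.7416, so t = 2.7416/0.219 = 12.519.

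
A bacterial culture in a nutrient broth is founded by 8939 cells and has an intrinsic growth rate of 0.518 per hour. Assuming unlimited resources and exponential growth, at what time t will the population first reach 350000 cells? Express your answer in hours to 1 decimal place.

7.1 hours

Set N₀·e^(rt) = 350000: e^(0.518·t) = 350000/8939 = 39.154.
0.518·t = ln(39.154) = 3.6675, so t = 3.6675/0.518 = 7.0801.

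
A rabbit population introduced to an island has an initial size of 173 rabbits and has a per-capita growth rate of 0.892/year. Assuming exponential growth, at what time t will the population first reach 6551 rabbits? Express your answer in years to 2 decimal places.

Set N₀·e^(rt) = 6551: e^(0.892·t) = 6551/173 = 37.867.
0.892·t = ln(37.867) = 3.6341, so t = 3.6341/0.892 = 4.0741.

4.07 years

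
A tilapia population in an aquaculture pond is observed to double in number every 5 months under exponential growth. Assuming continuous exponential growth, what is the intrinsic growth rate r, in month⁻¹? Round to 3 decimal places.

r = ln(2)/t_d = 0.6931/5 = 0.13863.

0.139 per month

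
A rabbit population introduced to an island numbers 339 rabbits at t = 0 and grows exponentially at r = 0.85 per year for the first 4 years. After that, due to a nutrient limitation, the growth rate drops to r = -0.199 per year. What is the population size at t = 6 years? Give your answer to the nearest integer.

6823 rabbits

Phase 1: N(4) = 339·e^(0.85×4) = 339·e^3.4 = 10157.8.
Phase 2 runs for 6 − 4 = 2 years at r = -0.199.
N(6) = 10157.8·e^(-0.199×2) = 10157.8·e^-0.398 = 6822.63.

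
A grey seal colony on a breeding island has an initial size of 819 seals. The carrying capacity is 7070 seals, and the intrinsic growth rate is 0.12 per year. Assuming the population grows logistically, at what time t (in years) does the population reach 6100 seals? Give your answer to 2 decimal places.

A = (K − N₀)/N₀ = (7070 − 819)/819 = 7.6325.
Solve 7070/(1 + 7.6325·e^(−0.12t)) = 6100: 1 + 7.6325·e^(−0.12t) = 1.159, so e^(−0.12t) = 0.0208342.
−0.12·t = ln(0.0208342) = -3.8712, so t = 3.8712/0.12 = 32.26.

32.26 years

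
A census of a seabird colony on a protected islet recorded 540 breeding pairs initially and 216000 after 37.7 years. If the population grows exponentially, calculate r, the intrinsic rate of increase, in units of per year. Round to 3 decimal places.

0.159 per year

From N(t) = N₀·e^(rt): e^(r·37.7) = 216000/540 = 400.
r·37.7 = ln(400) = 5.9915, so r = 5.9915/37.7 = 0.15892.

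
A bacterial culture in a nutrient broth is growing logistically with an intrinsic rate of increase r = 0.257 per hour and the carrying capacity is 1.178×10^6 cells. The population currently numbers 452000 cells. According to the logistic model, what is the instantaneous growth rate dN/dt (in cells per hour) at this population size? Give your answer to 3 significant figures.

dN/dt = rN(1 − N/K) = 0.257 × 452000 × (1 − 452000/1.178×10^6).
1 − 452000/1.178×10^6 = 0.6163; dN/dt = 0.257 × 452000 × 0.6163 = 71592.

71600 cells per hour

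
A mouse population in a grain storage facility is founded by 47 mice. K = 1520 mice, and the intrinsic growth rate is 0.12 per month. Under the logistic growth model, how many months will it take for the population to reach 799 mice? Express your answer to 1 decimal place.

29.6 months

A = (K − N₀)/N₀ = (1520 − 47)/47 = 31.34.
Solve 1520/(1 + 31.34·e^(−0.12t)) = 799: 1 + 31.34·e^(−0.12t) = 1.9024, so e^(−0.12t) = 0.0287928.
−0.12·t = ln(0.0287928) = -3.5476, so t = 3.5476/0.12 = 29.564.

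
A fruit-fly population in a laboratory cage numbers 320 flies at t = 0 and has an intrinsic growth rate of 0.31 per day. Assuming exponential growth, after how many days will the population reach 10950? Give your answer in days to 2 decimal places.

Set N₀·e^(rt) = 10950: e^(0.31·t) = 10950/320 = 34.219.
0.31·t = ln(34.219) = 3.5328, so t = 3.5328/0.31 = 11.396.

11.40 days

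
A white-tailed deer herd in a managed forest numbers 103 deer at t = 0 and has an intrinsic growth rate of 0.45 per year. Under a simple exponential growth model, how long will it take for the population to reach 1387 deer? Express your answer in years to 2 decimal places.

Set N₀·e^(rt) = 1387: e^(0.45·t) = 1387/103 = 13.466.
0.45·t = ln(13.466) = 2.6002, so t = 2.6002/0.45 = 5.7782.

5.78 years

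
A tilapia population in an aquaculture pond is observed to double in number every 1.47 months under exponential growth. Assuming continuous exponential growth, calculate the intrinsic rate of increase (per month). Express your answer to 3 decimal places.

r = ln(2)/t_d = 0.6931/1.47 = 0.47153.

0.472 per month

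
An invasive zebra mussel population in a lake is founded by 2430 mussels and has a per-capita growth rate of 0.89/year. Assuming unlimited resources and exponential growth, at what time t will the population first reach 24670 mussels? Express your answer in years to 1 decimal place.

Set N₀·e^(rt) = 24670: e^(0.89·t) = 24670/2430 = 10.152.
0.89·t = ln(10.152) = 2.3177, so t = 2.3177/0.89 = 2.6042.

2.6 years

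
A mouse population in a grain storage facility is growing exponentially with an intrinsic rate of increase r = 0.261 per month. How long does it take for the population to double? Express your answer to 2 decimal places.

Doubling time t_d = ln(2)/r = 0.6931/0.261 = 2.6557.

2.66 months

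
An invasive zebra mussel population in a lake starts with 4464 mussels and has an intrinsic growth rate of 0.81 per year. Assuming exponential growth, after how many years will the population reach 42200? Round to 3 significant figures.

Set N₀·e^(rt) = 42200: e^(0.81·t) = 42200/4464 = 9.4534.
0.81·t = ln(9.4534) = 2.2464, so t = 2.2464/0.81 = 2.7733.

2.77 years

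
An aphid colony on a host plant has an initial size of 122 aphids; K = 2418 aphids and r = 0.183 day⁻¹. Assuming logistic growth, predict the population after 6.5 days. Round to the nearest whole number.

359 aphids

A = (K − N₀)/N₀ = (2418 − 122)/122 = 18.82.
N(t) = K/(1 + A·e^(−rt)) = 2418/(1 + 18.82×e^(−0.183×6.5)).
e^(−1.19) = 0.30437; denominator = 1 + 18.82×0.30437 = 6.7282.
N = 2418/6.7282 = 359.382.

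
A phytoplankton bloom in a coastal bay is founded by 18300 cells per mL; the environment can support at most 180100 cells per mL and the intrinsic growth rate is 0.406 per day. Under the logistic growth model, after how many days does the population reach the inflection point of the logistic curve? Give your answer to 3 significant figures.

Logistic growth is fastest at N = K/2 = 90050.
A = (K − N₀)/N₀ = 8.8415. Set K/(1 + A·e^(−rt)) = K/2 → A·e^(−rt) = 1.
e^(−0.406t) = 1/8.8415 = 0.113103, so t = ln(8.8415)/0.406 = 2.1795/0.406 = 5.3681.

5.37 days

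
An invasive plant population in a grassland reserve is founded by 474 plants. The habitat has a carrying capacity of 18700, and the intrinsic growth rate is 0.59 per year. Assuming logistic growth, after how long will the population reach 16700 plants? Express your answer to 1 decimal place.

9.8 years

A = (K − N₀)/N₀ = (18700 − 474)/474 = 38.451.
Solve 18700/(1 + 38.451·e^(−0.59t)) = 16700: 1 + 38.451·e^(−0.59t) = 1.1198, so e^(−0.59t) = 0.00311459.
−0.59·t = ln(0.00311459) = -5.7717, so t = 5.7717/0.59 = 9.7825.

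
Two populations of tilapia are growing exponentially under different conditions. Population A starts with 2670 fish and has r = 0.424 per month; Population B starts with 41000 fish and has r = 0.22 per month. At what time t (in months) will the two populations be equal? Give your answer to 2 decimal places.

Set 2670·e^(0.424t) = 41000·e^(0.22t).
e^((0.424 − 0.22)t) = 41000/2670 → e^(0.204·t) = 15.356.
0.204·t = ln(15.356) = 2.7315, so t = 2.7315/0.204 = 13.39.

13.39 months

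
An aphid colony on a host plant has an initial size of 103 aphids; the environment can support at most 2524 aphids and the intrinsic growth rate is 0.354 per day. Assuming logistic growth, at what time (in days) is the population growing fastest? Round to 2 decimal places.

8.92 days

Logistic growth is fastest at N = K/2 = 1262.
A = (K − N₀)/N₀ = 23.505. Set K/(1 + A·e^(−rt)) = K/2 → A·e^(−rt) = 1.
e^(−0.354t) = 1/23.505 = 0.0425444, so t = ln(23.505)/0.354 = 3.1572/0.354 = 8.9187.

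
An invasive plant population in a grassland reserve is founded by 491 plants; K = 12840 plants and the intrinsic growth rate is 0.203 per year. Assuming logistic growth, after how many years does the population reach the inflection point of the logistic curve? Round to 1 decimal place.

Logistic growth is fastest at N = K/2 = 6420.
A = (K − N₀)/N₀ = 25.151. Set K/(1 + A·e^(−rt)) = K/2 → A·e^(−rt) = 1.
e^(−0.203t) = 1/25.151 = 0.0397603, so t = ln(25.151)/0.203 = 3.2249/0.203 = 15.886.

15.9 years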